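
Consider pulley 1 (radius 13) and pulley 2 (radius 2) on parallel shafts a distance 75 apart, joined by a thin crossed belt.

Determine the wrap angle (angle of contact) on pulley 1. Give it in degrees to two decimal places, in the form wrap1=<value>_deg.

crossed belt: β = asin((r1+r2)/C) = asin(15/75) = 11.5370°
wrap1 = wrap2 = π + 2β = 203.0739°

wrap1=203.07_deg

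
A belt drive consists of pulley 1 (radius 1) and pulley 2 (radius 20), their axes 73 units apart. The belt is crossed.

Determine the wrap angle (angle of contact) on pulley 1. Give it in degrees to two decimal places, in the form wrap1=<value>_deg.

crossed belt: β = asin((r1+r2)/C) = asin(21/73) = 16.7186°
wrap1 = wrap2 = π + 2β = 213.4372°

wrap1=213.44_deg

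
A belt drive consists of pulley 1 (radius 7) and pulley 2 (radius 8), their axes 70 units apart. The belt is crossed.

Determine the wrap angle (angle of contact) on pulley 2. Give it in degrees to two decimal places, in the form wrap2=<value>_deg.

wrap2=204.75_deg

crossed belt: β = asin((r1+r2)/C) = asin(15/70) = 12.3736°
wrap1 = wrap2 = π + 2β = 204.7473°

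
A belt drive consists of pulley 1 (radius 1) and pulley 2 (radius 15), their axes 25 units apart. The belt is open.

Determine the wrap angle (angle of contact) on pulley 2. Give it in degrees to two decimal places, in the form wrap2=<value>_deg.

wrap2=248.11_deg

open belt: β = asin((r2−r1)/C) = asin(14/25) = 34.0558°
wrap1 = π − 2β = 111.8884°
wrap2 = π + 2β = 248.1116°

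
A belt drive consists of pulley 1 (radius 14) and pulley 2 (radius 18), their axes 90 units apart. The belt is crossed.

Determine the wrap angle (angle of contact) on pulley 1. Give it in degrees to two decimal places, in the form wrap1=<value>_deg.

wrap1=221.65_deg

crossed belt: β = asin((r1+r2)/C) = asin(32/90) = 20.8275°
wrap1 = wrap2 = π + 2β = 221.6550°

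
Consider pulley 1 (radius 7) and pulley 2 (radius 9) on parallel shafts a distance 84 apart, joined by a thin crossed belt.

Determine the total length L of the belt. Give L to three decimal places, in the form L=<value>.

crossed belt: β = asin((r1+r2)/C) = asin(16/84) = 10.9806°
wrap1 = wrap2 = π + 2β = 201.9612°
tangent length = C·cosβ = 82.4621
L = (r1+r2)·wrap + 2·C·cosβ = 16·3.5249 + 2·82.4621 = 221.3224

L=221.322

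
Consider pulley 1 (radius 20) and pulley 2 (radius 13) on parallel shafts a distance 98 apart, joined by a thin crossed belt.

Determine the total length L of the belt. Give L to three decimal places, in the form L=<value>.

crossed belt: β = asin((r1+r2)/C) = asin(33/98) = 19.6781°
wrap1 = wrap2 = π + 2β = 219.3561°
tangent length = C·cosβ = 92.2768
L = (r1+r2)·wrap + 2·C·cosβ = 33·3.8285 + 2·92.2768 = 310.8936

L=310.894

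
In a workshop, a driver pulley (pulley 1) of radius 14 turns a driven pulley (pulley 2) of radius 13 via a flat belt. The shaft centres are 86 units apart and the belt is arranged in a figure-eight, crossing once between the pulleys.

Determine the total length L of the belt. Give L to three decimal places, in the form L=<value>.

L=265.372

crossed belt: β = asin((r1+r2)/C) = asin(27/86) = 18.2976°
wrap1 = wrap2 = π + 2β = 216.5953°
tangent length = C·cosβ = 81.6517
L = (r1+r2)·wrap + 2·C·cosβ = 27·3.7803 + 2·81.6517 = 265.3715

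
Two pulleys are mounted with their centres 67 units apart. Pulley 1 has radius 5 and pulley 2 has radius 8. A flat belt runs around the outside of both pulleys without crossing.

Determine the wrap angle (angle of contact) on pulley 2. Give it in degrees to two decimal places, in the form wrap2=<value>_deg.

open belt: β = asin((r2−r1)/C) = asin(3/67) = 2.5663°
wrap1 = π − 2β = 174.8673°
wrap2 = π + 2β = 185.1327°

wrap2=185.13_deg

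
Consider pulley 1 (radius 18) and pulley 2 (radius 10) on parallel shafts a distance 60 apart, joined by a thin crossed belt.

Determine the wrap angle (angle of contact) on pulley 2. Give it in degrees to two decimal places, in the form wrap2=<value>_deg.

crossed belt: β = asin((r1+r2)/C) = asin(28/60) = 27.8181°
wrap1 = wrap2 = π + 2β = 235.6363°

wrap2=235.64_deg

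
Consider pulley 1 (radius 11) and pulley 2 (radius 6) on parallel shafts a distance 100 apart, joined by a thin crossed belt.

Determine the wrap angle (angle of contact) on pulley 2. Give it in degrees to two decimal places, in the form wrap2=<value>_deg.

wrap2=199.58_deg

crossed belt: β = asin((r1+r2)/C) = asin(17/100) = 9.7878°
wrap1 = wrap2 = π + 2β = 199.5756°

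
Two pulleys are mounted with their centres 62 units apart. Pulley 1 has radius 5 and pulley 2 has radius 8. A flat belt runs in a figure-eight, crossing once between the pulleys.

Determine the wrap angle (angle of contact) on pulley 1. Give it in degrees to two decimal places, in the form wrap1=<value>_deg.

crossed belt: β = asin((r1+r2)/C) = asin(13/62) = 12.1034°
wrap1 = wrap2 = π + 2β = 204.2069°

wrap1=204.21_deg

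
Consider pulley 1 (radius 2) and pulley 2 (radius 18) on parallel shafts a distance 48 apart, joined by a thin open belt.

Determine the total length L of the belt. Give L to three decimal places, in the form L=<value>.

open belt: β = asin((r2−r1)/C) = asin(16/48) = 19.4712°
wrap1 = π − 2β = 141.0576°
wrap2 = π + 2β = 218.9424°
tangent length = C·cosβ = 45.2548
L = r1·wrap1 + r2·wrap2 + 2·C·cosβ = 2·2.4619 + 18·3.8213 + 2·45.2548 = 164.2163

L=164.216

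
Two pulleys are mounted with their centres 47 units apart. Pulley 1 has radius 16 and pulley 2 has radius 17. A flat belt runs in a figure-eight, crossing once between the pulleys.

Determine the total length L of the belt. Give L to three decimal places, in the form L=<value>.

crossed belt: β = asin((r1+r2)/C) = asin(33/47) = 44.5980°
wrap1 = wrap2 = π + 2β = 269.1959°
tangent length = C·cosβ = 33.4664
L = (r1+r2)·wrap + 2·C·cosβ = 33·4.6984 + 2·33.4664 = 221.9785

L=221.979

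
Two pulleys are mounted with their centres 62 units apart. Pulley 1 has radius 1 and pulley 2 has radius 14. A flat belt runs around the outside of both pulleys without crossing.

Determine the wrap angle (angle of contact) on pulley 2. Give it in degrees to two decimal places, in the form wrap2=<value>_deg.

wrap2=204.21_deg

open belt: β = asin((r2−r1)/C) = asin(13/62) = 12.1034°
wrap1 = π − 2β = 155.7931°
wrap2 = π + 2β = 204.2069°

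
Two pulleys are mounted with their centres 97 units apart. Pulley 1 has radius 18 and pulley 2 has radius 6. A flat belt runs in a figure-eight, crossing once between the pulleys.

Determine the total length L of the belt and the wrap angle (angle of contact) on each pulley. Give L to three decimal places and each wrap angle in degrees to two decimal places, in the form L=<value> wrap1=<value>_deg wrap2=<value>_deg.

crossed belt: β = asin((r1+r2)/C) = asin(24/97) = 14.3251°
wrap1 = wrap2 = π + 2β = 208.6501°
tangent length = C·cosβ = 93.9840
L = (r1+r2)·wrap + 2·C·cosβ = 24·3.6416 + 2·93.9840 = 275.3672

L=275.367 wrap1=208.65_deg wrap2=208.65_deg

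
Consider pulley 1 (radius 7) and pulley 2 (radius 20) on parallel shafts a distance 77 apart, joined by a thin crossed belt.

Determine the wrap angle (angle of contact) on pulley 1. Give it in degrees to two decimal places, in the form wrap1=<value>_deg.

wrap1=221.05_deg

crossed belt: β = asin((r1+r2)/C) = asin(27/77) = 20.5270°
wrap1 = wrap2 = π + 2β = 221.0541°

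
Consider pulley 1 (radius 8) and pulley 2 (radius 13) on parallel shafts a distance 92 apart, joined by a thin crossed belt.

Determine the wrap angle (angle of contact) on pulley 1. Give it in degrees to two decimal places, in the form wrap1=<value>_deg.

crossed belt: β = asin((r1+r2)/C) = asin(21/92) = 13.1947°
wrap1 = wrap2 = π + 2β = 206.3894°

wrap1=206.39_deg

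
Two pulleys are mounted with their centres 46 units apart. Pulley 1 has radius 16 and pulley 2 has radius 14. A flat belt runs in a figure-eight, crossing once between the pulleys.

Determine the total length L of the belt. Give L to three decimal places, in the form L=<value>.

L=206.617

crossed belt: β = asin((r1+r2)/C) = asin(30/46) = 40.7057°
wrap1 = wrap2 = π + 2β = 261.4114°
tangent length = C·cosβ = 34.8712
L = (r1+r2)·wrap + 2·C·cosβ = 30·4.5625 + 2·34.8712 = 206.6171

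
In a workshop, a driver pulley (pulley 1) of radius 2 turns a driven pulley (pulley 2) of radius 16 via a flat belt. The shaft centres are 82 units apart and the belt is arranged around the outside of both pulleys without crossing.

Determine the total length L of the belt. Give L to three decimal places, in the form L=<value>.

open belt: β = asin((r2−r1)/C) = asin(14/82) = 9.8304°
wrap1 = π − 2β = 160.3393°
wrap2 = π + 2β = 199.6607°
tangent length = C·cosβ = 80.7960
L = r1·wrap1 + r2·wrap2 + 2·C·cosβ = 2·2.7984 + 16·3.4847 + 2·80.7960 = 222.9448

L=222.945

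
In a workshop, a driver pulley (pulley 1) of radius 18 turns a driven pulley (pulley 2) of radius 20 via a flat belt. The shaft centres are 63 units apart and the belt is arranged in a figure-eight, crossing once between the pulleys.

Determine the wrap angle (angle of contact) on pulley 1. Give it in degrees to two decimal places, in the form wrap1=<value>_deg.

crossed belt: β = asin((r1+r2)/C) = asin(38/63) = 37.0976°
wrap1 = wrap2 = π + 2β = 254.1952°

wrap1=254.20_deg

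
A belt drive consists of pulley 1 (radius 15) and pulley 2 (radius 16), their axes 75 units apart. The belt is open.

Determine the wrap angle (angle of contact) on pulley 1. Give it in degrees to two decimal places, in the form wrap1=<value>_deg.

wrap1=178.47_deg

open belt: β = asin((r2−r1)/C) = asin(1/75) = 0.7640°
wrap1 = π − 2β = 178.4721°
wrap2 = π + 2β = 181.5279°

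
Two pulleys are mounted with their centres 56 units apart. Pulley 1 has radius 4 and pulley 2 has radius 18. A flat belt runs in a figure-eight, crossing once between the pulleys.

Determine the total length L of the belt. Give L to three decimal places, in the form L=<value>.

crossed belt: β = asin((r1+r2)/C) = asin(22/56) = 23.1324°
wrap1 = wrap2 = π + 2β = 226.2648°
tangent length = C·cosβ = 51.4976
L = (r1+r2)·wrap + 2·C·cosβ = 22·3.9491 + 2·51.4976 = 189.8746

L=189.875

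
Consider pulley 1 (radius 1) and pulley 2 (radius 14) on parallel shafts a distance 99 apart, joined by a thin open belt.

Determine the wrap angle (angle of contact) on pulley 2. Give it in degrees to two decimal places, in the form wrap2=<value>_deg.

wrap2=195.09_deg

open belt: β = asin((r2−r1)/C) = asin(13/99) = 7.5455°
wrap1 = π − 2β = 164.9090°
wrap2 = π + 2β = 195.0910°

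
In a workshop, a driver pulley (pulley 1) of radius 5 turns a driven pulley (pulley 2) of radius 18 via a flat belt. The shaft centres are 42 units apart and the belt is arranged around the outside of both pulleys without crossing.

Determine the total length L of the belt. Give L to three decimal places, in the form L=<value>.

open belt: β = asin((r2−r1)/C) = asin(13/42) = 18.0305°
wrap1 = π − 2β = 143.9389°
wrap2 = π + 2β = 216.0611°
tangent length = C·cosβ = 39.9375
L = r1·wrap1 + r2·wrap2 + 2·C·cosβ = 5·2.5122 + 18·3.7710 + 2·39.9375 = 160.3135

L=160.314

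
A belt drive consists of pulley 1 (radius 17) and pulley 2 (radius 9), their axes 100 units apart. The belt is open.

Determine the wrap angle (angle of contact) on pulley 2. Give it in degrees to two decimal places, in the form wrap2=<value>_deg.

open belt: β = asin((r2−r1)/C) = asin(-8/100) = -4.5886°
wrap1 = π − 2β = 189.1771°
wrap2 = π + 2β = 170.8229°

wrap2=170.82_deg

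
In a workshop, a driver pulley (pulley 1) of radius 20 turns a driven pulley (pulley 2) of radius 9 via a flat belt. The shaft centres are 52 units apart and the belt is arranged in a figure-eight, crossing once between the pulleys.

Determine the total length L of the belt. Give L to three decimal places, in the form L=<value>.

crossed belt: β = asin((r1+r2)/C) = asin(29/52) = 33.8964°
wrap1 = wrap2 = π + 2β = 247.7927°
tangent length = C·cosβ = 43.1625
L = (r1+r2)·wrap + 2·C·cosβ = 29·4.3248 + 2·43.1625 = 211.7441

L=211.744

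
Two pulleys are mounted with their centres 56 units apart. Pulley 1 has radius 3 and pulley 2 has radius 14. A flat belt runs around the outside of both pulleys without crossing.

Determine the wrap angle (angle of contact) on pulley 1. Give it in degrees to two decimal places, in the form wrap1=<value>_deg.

open belt: β = asin((r2−r1)/C) = asin(11/56) = 11.3282°
wrap1 = π − 2β = 157.3436°
wrap2 = π + 2β = 202.6564°

wrap1=157.34_deg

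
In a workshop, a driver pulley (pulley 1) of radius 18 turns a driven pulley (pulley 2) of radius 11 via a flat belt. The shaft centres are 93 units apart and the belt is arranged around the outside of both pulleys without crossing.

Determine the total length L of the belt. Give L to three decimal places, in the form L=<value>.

L=277.633

open belt: β = asin((r2−r1)/C) = asin(-7/93) = -4.3167°
wrap1 = π − 2β = 188.6333°
wrap2 = π + 2β = 171.3667°
tangent length = C·cosβ = 92.7362
L = r1·wrap1 + r2·wrap2 + 2·C·cosβ = 18·3.2923 + 11·2.9909 + 2·92.7362 = 277.6333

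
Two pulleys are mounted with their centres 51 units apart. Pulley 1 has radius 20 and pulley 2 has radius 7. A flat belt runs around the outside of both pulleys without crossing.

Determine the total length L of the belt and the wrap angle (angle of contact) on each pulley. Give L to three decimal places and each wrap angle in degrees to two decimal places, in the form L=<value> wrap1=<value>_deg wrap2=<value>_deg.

open belt: β = asin((r2−r1)/C) = asin(-13/51) = -14.7678°
wrap1 = π − 2β = 209.5356°
wrap2 = π + 2β = 150.4644°
tangent length = C·cosβ = 49.3153
L = r1·wrap1 + r2·wrap2 + 2·C·cosβ = 20·3.6571 + 7·2.6261 + 2·49.3153 = 190.1550

L=190.155 wrap1=209.54_deg wrap2=150.46_deg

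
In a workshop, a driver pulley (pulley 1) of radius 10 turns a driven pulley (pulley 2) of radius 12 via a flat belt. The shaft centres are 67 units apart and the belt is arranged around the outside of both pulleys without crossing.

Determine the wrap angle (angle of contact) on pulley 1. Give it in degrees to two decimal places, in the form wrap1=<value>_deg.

wrap1=176.58_deg

open belt: β = asin((r2−r1)/C) = asin(2/67) = 1.7106°
wrap1 = π − 2β = 176.5788°
wrap2 = π + 2β = 183.4212°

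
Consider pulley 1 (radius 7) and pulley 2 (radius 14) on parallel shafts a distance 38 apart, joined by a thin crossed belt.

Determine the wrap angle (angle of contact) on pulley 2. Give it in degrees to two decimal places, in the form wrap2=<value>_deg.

wrap2=247.10_deg

crossed belt: β = asin((r1+r2)/C) = asin(21/38) = 33.5477°
wrap1 = wrap2 = π + 2β = 247.0955°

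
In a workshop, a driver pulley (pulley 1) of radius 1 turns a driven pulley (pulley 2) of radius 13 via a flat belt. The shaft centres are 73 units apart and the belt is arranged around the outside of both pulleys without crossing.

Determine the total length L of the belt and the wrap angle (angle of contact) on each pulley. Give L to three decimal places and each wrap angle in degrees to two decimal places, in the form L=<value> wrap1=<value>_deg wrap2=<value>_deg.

open belt: β = asin((r2−r1)/C) = asin(12/73) = 9.4614°
wrap1 = π − 2β = 161.0771°
wrap2 = π + 2β = 198.9229°
tangent length = C·cosβ = 72.0069
L = r1·wrap1 + r2·wrap2 + 2·C·cosβ = 1·2.8113 + 13·3.4719 + 2·72.0069 = 191.9594

L=191.959 wrap1=161.08_deg wrap2=198.92_deg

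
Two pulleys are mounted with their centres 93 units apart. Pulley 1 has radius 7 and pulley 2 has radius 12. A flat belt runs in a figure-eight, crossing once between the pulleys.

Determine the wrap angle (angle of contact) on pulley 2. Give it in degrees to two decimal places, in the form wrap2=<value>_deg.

wrap2=203.58_deg

crossed belt: β = asin((r1+r2)/C) = asin(19/93) = 11.7886°
wrap1 = wrap2 = π + 2β = 203.5772°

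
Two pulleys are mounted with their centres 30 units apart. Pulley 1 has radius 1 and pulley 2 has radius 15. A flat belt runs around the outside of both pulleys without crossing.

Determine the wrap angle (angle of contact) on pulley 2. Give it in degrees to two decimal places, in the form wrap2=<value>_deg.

open belt: β = asin((r2−r1)/C) = asin(14/30) = 27.8181°
wrap1 = π − 2β = 124.3637°
wrap2 = π + 2β = 235.6363°

wrap2=235.64_deg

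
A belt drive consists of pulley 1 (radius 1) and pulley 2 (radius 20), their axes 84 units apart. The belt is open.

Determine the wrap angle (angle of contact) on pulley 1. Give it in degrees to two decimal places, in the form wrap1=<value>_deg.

open belt: β = asin((r2−r1)/C) = asin(19/84) = 13.0729°
wrap1 = π − 2β = 153.8542°
wrap2 = π + 2β = 206.1458°

wrap1=153.85_deg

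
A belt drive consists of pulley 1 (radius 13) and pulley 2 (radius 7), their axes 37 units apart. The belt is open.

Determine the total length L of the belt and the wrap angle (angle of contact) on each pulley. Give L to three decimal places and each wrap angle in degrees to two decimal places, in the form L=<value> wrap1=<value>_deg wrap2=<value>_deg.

open belt: β = asin((r2−r1)/C) = asin(-6/37) = -9.3324°
wrap1 = π − 2β = 198.6648°
wrap2 = π + 2β = 161.3352°
tangent length = C·cosβ = 36.5103
L = r1·wrap1 + r2·wrap2 + 2·C·cosβ = 13·3.4674 + 7·2.8158 + 2·36.5103 = 137.8070

L=137.807 wrap1=198.66_deg wrap2=161.34_deg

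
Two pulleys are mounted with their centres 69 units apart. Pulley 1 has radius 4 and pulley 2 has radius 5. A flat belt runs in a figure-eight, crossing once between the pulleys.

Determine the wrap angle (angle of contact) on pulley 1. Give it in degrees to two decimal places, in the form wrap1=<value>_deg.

crossed belt: β = asin((r1+r2)/C) = asin(9/69) = 7.4947°
wrap1 = wrap2 = π + 2β = 194.9894°

wrap1=194.99_deg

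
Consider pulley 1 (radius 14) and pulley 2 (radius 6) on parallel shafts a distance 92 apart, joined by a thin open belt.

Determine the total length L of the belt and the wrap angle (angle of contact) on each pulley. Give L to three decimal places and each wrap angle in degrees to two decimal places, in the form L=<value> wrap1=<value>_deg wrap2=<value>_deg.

L=247.528 wrap1=189.98_deg wrap2=170.02_deg

open belt: β = asin((r2−r1)/C) = asin(-8/92) = -4.9885°
wrap1 = π − 2β = 189.9771°
wrap2 = π + 2β = 170.0229°
tangent length = C·cosβ = 91.6515
L = r1·wrap1 + r2·wrap2 + 2·C·cosβ = 14·3.3157 + 6·2.9675 + 2·91.6515 = 247.5279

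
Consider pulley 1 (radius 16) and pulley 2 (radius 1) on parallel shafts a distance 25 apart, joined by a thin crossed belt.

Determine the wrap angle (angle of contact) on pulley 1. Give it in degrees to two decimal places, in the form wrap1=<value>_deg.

wrap1=265.69_deg

crossed belt: β = asin((r1+r2)/C) = asin(17/25) = 42.8436°
wrap1 = wrap2 = π + 2β = 265.6873°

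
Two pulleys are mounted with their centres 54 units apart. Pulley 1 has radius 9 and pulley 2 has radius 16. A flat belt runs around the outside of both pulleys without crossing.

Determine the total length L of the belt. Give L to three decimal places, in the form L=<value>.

open belt: β = asin((r2−r1)/C) = asin(7/54) = 7.4482°
wrap1 = π − 2β = 165.1036°
wrap2 = π + 2β = 194.8964°
tangent length = C·cosβ = 53.5444
L = r1·wrap1 + r2·wrap2 + 2·C·cosβ = 9·2.8816 + 16·3.4016 + 2·53.5444 = 187.4485

L=187.449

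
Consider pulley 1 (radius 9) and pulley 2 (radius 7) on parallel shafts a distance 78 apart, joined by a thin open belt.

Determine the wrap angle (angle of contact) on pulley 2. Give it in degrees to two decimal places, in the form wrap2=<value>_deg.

open belt: β = asin((r2−r1)/C) = asin(-2/78) = -1.4693°
wrap1 = π − 2β = 182.9386°
wrap2 = π + 2β = 177.0614°

wrap2=177.06_deg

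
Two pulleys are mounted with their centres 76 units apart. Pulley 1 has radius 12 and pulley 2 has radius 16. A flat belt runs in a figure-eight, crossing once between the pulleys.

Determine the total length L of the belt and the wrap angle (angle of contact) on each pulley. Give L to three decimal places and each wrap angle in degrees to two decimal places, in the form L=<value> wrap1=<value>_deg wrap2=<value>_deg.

L=250.402 wrap1=223.24_deg wrap2=223.24_deg

crossed belt: β = asin((r1+r2)/C) = asin(28/76) = 21.6183°
wrap1 = wrap2 = π + 2β = 223.2365°
tangent length = C·cosβ = 70.6541
L = (r1+r2)·wrap + 2·C·cosβ = 28·3.8962 + 2·70.6541 = 250.4021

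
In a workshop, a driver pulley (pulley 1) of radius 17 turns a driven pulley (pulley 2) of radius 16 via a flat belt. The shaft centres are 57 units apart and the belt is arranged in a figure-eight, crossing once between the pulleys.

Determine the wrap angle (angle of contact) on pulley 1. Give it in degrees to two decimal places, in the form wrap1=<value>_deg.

wrap1=250.75_deg

crossed belt: β = asin((r1+r2)/C) = asin(33/57) = 35.3765°
wrap1 = wrap2 = π + 2β = 250.7531°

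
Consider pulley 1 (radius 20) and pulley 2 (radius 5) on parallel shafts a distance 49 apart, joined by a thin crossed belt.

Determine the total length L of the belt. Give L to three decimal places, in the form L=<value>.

L=189.596

crossed belt: β = asin((r1+r2)/C) = asin(25/49) = 30.6774°
wrap1 = wrap2 = π + 2β = 241.3548°
tangent length = C·cosβ = 42.1426
L = (r1+r2)·wrap + 2·C·cosβ = 25·4.2124 + 2·42.1426 = 189.5961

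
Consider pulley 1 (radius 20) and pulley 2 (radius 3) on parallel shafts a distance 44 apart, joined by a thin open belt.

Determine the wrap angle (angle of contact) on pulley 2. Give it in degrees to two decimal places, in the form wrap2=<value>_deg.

open belt: β = asin((r2−r1)/C) = asin(-17/44) = -22.7284°
wrap1 = π − 2β = 225.4568°
wrap2 = π + 2β = 134.5432°

wrap2=134.54_deg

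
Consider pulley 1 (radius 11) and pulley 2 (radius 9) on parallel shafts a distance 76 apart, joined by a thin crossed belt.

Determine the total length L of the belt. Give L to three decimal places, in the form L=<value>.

crossed belt: β = asin((r1+r2)/C) = asin(20/76) = 15.2575°
wrap1 = wrap2 = π + 2β = 210.5150°
tangent length = C·cosβ = 73.3212
L = (r1+r2)·wrap + 2·C·cosβ = 20·3.6742 + 2·73.3212 = 220.1260

L=220.126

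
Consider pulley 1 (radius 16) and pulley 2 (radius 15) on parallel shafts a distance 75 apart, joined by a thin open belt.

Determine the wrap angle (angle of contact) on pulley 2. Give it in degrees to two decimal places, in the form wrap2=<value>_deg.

open belt: β = asin((r2−r1)/C) = asin(-1/75) = -0.7640°
wrap1 = π − 2β = 181.5279°
wrap2 = π + 2β = 178.4721°

wrap2=178.47_deg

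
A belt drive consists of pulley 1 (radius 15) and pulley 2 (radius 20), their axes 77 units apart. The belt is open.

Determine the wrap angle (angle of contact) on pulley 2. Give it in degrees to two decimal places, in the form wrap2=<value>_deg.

wrap2=187.45_deg

open belt: β = asin((r2−r1)/C) = asin(5/77) = 3.7231°
wrap1 = π − 2β = 172.5538°
wrap2 = π + 2β = 187.4462°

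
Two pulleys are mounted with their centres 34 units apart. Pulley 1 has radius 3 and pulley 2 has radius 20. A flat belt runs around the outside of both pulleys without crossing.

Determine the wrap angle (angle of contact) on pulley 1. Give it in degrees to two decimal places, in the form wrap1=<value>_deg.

open belt: β = asin((r2−r1)/C) = asin(17/34) = 30.0000°
wrap1 = π − 2β = 120.0000°
wrap2 = π + 2β = 240.0000°

wrap1=120.00_deg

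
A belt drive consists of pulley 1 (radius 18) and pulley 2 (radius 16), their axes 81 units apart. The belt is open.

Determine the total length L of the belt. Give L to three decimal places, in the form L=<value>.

L=268.864

open belt: β = asin((r2−r1)/C) = asin(-2/81) = -1.4149°
wrap1 = π − 2β = 182.8297°
wrap2 = π + 2β = 177.1703°
tangent length = C·cosβ = 80.9753
L = r1·wrap1 + r2·wrap2 + 2·C·cosβ = 18·3.1910 + 16·3.0922 + 2·80.9753 = 268.8635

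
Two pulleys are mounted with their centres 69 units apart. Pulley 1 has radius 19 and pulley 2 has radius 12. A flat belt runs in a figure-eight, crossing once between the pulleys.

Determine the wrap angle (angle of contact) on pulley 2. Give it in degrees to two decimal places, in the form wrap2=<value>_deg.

crossed belt: β = asin((r1+r2)/C) = asin(31/69) = 26.6972°
wrap1 = wrap2 = π + 2β = 233.3944°

wrap2=233.39_deg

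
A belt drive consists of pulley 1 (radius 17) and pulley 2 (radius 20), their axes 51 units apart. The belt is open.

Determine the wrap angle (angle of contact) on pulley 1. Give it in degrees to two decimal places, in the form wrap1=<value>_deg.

open belt: β = asin((r2−r1)/C) = asin(3/51) = 3.3723°
wrap1 = π − 2β = 173.2554°
wrap2 = π + 2β = 186.7446°

wrap1=173.26_deg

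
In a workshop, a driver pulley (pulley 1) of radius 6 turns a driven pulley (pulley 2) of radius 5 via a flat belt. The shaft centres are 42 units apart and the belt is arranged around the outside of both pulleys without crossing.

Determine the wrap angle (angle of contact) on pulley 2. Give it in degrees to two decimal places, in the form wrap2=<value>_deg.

wrap2=177.27_deg

open belt: β = asin((r2−r1)/C) = asin(-1/42) = -1.3643°
wrap1 = π − 2β = 182.7286°
wrap2 = π + 2β = 177.2714°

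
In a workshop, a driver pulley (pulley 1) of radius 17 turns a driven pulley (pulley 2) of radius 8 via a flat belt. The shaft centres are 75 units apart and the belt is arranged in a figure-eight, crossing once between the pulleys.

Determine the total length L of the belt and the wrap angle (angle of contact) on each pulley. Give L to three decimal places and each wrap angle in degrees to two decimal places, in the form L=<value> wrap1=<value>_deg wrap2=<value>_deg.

crossed belt: β = asin((r1+r2)/C) = asin(25/75) = 19.4712°
wrap1 = wrap2 = π + 2β = 218.9424°
tangent length = C·cosβ = 70.7107
L = (r1+r2)·wrap + 2·C·cosβ = 25·3.8213 + 2·70.7107 = 236.9530

L=236.953 wrap1=218.94_deg wrap2=218.94_deg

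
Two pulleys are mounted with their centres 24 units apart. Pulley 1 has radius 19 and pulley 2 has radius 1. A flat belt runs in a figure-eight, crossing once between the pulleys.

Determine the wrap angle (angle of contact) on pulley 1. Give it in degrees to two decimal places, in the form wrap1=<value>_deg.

crossed belt: β = asin((r1+r2)/C) = asin(20/24) = 56.4427°
wrap1 = wrap2 = π + 2β = 292.8854°

wrap1=292.89_deg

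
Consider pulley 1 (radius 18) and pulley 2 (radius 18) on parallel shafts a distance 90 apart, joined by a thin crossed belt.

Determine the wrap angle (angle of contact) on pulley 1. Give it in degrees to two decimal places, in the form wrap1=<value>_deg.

wrap1=227.16_deg

crossed belt: β = asin((r1+r2)/C) = asin(36/90) = 23.5782°
wrap1 = wrap2 = π + 2β = 227.1564°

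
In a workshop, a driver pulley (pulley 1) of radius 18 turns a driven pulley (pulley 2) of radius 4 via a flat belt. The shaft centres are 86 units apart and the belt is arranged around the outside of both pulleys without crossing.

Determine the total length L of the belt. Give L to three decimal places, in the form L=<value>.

open belt: β = asin((r2−r1)/C) = asin(-14/86) = -9.3689°
wrap1 = π − 2β = 198.7378°
wrap2 = π + 2β = 161.2622°
tangent length = C·cosβ = 84.8528
L = r1·wrap1 + r2·wrap2 + 2·C·cosβ = 18·3.4686 + 4·2.8146 + 2·84.8528 = 243.3992

L=243.399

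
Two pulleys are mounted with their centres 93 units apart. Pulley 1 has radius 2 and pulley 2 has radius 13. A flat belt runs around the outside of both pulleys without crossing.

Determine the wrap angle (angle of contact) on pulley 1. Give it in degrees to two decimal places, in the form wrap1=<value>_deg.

wrap1=166.41_deg

open belt: β = asin((r2−r1)/C) = asin(11/93) = 6.7928°
wrap1 = π − 2β = 166.4144°
wrap2 = π + 2β = 193.5856°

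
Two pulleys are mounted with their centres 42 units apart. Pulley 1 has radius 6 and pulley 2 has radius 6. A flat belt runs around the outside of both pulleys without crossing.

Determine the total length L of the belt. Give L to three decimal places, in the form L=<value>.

L=121.699

open belt: β = asin((r2−r1)/C) = asin(0/42) = 0.0000°
wrap1 = π − 2β = 180.0000°
wrap2 = π + 2β = 180.0000°
tangent length = C·cosβ = 42.0000
L = r1·wrap1 + r2·wrap2 + 2·C·cosβ = 6·3.1416 + 6·3.1416 + 2·42.0000 = 121.6991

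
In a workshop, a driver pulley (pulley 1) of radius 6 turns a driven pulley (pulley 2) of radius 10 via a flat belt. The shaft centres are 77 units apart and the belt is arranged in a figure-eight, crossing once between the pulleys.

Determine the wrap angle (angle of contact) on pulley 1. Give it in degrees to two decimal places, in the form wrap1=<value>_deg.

wrap1=203.99_deg

crossed belt: β = asin((r1+r2)/C) = asin(16/77) = 11.9930°
wrap1 = wrap2 = π + 2β = 203.9860°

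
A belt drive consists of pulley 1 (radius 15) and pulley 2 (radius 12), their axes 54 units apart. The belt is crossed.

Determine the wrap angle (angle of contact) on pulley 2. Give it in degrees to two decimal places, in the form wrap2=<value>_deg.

crossed belt: β = asin((r1+r2)/C) = asin(27/54) = 30.0000°
wrap1 = wrap2 = π + 2β = 240.0000°

wrap2=240.00_deg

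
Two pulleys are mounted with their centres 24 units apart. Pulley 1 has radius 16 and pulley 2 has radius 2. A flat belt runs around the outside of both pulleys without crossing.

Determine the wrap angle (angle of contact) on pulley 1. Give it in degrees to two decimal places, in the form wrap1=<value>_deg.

open belt: β = asin((r2−r1)/C) = asin(-14/24) = -35.6853°
wrap1 = π − 2β = 251.3707°
wrap2 = π + 2β = 108.6293°

wrap1=251.37_deg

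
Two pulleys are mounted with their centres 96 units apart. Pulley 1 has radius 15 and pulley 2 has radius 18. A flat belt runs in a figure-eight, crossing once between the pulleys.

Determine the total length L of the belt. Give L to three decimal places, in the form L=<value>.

crossed belt: β = asin((r1+r2)/C) = asin(33/96) = 20.1055°
wrap1 = wrap2 = π + 2β = 220.2110°
tangent length = C·cosβ = 90.1499
L = (r1+r2)·wrap + 2·C·cosβ = 33·3.8434 + 2·90.1499 = 307.1322

L=307.132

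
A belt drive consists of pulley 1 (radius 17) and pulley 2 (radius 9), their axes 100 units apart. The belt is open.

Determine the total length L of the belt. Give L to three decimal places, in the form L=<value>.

L=282.322

open belt: β = asin((r2−r1)/C) = asin(-8/100) = -4.5886°
wrap1 = π − 2β = 189.1771°
wrap2 = π + 2β = 170.8229°
tangent length = C·cosβ = 99.6795
L = r1·wrap1 + r2·wrap2 + 2·C·cosβ = 17·3.3018 + 9·2.9814 + 2·99.6795 = 282.3218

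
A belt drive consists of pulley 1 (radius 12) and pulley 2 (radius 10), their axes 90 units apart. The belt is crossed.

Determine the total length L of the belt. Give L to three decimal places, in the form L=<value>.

crossed belt: β = asin((r1+r2)/C) = asin(22/90) = 14.1490°
wrap1 = wrap2 = π + 2β = 208.2980°
tangent length = C·cosβ = 87.2697
L = (r1+r2)·wrap + 2·C·cosβ = 22·3.6355 + 2·87.2697 = 254.5201

L=254.520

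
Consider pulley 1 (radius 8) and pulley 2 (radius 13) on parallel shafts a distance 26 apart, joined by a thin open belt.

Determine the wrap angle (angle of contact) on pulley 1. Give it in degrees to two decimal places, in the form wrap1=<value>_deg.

open belt: β = asin((r2−r1)/C) = asin(5/26) = 11.0875°
wrap1 = π − 2β = 157.8250°
wrap2 = π + 2β = 202.1750°

wrap1=157.83_deg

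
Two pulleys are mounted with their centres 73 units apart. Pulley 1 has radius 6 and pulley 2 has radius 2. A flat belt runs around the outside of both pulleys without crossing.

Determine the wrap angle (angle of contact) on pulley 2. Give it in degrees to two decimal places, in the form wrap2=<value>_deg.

wrap2=173.72_deg

open belt: β = asin((r2−r1)/C) = asin(-4/73) = -3.1411°
wrap1 = π − 2β = 186.2821°
wrap2 = π + 2β = 173.7179°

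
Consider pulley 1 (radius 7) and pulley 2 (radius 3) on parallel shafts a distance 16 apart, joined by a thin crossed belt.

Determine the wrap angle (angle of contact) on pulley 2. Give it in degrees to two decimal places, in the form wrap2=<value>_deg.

crossed belt: β = asin((r1+r2)/C) = asin(10/16) = 38.6822°
wrap1 = wrap2 = π + 2β = 257.3644°

wrap2=257.36_deg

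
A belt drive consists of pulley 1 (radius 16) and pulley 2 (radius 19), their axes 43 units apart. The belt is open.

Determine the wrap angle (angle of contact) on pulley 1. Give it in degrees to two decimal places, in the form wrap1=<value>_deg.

open belt: β = asin((r2−r1)/C) = asin(3/43) = 4.0006°
wrap1 = π − 2β = 171.9987°
wrap2 = π + 2β = 188.0013°

wrap1=172.00_deg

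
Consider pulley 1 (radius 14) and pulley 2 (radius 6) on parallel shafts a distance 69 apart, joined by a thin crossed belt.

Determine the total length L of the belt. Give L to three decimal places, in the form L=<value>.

L=206.671

crossed belt: β = asin((r1+r2)/C) = asin(20/69) = 16.8493°
wrap1 = wrap2 = π + 2β = 213.6986°
tangent length = C·cosβ = 66.0379
L = (r1+r2)·wrap + 2·C·cosβ = 20·3.7297 + 2·66.0379 = 206.6706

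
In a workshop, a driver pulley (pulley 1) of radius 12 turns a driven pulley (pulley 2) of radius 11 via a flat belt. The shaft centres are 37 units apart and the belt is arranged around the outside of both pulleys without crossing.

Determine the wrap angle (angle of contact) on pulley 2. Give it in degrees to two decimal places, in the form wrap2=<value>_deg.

open belt: β = asin((r2−r1)/C) = asin(-1/37) = -1.5487°
wrap1 = π − 2β = 183.0974°
wrap2 = π + 2β = 176.9026°

wrap2=176.90_deg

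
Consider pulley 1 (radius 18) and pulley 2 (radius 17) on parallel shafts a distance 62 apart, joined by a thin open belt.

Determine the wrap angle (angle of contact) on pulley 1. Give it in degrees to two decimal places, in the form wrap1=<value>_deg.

wrap1=181.85_deg

open belt: β = asin((r2−r1)/C) = asin(-1/62) = -0.9242°
wrap1 = π − 2β = 181.8483°
wrap2 = π + 2β = 178.1517°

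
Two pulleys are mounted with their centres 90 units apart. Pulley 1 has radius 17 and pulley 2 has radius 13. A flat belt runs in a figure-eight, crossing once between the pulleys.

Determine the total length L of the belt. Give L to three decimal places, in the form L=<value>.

crossed belt: β = asin((r1+r2)/C) = asin(30/90) = 19.4712°
wrap1 = wrap2 = π + 2β = 218.9424°
tangent length = C·cosβ = 84.8528
L = (r1+r2)·wrap + 2·C·cosβ = 30·3.8213 + 2·84.8528 = 284.3436

L=284.344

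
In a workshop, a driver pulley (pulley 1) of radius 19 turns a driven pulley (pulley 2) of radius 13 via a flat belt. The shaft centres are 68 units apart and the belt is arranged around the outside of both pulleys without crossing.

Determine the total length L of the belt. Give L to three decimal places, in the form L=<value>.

open belt: β = asin((r2−r1)/C) = asin(-6/68) = -5.0621°
wrap1 = π − 2β = 190.1242°
wrap2 = π + 2β = 169.8758°
tangent length = C·cosβ = 67.7348
L = r1·wrap1 + r2·wrap2 + 2·C·cosβ = 19·3.3183 + 13·2.9649 + 2·67.7348 = 237.0607

L=237.061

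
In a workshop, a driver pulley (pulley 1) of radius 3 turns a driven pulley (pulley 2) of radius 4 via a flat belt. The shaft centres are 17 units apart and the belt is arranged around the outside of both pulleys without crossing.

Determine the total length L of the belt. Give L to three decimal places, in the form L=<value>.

L=56.050

open belt: β = asin((r2−r1)/C) = asin(1/17) = 3.3723°
wrap1 = π − 2β = 173.2554°
wrap2 = π + 2β = 186.7446°
tangent length = C·cosβ = 16.9706
L = r1·wrap1 + r2·wrap2 + 2·C·cosβ = 3·3.0239 + 4·3.2593 + 2·16.9706 = 56.0500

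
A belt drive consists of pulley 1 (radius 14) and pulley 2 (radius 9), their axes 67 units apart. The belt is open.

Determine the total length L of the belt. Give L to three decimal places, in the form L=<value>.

L=206.630

open belt: β = asin((r2−r1)/C) = asin(-5/67) = -4.2798°
wrap1 = π − 2β = 188.5596°
wrap2 = π + 2β = 171.4404°
tangent length = C·cosβ = 66.8132
L = r1·wrap1 + r2·wrap2 + 2·C·cosβ = 14·3.2910 + 9·2.9922 + 2·66.8132 = 206.6299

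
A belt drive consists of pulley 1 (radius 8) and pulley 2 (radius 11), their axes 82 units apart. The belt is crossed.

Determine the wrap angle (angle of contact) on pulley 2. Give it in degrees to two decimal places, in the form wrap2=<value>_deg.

wrap2=206.80_deg

crossed belt: β = asin((r1+r2)/C) = asin(19/82) = 13.3976°
wrap1 = wrap2 = π + 2β = 206.7952°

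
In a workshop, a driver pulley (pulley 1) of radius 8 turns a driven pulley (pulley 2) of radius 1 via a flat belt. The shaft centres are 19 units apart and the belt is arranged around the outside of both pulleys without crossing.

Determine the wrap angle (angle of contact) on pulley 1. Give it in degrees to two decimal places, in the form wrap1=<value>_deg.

open belt: β = asin((r2−r1)/C) = asin(-7/19) = -21.6183°
wrap1 = π − 2β = 223.2365°
wrap2 = π + 2β = 136.7635°

wrap1=223.24_deg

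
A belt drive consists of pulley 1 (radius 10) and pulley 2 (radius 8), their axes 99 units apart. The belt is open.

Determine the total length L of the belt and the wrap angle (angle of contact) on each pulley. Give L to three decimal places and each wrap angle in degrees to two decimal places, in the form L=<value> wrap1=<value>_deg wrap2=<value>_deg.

open belt: β = asin((r2−r1)/C) = asin(-2/99) = -1.1576°
wrap1 = π − 2β = 182.3151°
wrap2 = π + 2β = 177.6849°
tangent length = C·cosβ = 98.9798
L = r1·wrap1 + r2·wrap2 + 2·C·cosβ = 10·3.1820 + 8·3.1012 + 2·98.9798 = 254.5891

L=254.589 wrap1=182.32_deg wrap2=177.68_deg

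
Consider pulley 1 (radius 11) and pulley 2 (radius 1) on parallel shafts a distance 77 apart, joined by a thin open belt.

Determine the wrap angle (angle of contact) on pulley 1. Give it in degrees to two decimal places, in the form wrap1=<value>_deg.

open belt: β = asin((r2−r1)/C) = asin(-10/77) = -7.4621°
wrap1 = π − 2β = 194.9242°
wrap2 = π + 2β = 165.0758°

wrap1=194.92_deg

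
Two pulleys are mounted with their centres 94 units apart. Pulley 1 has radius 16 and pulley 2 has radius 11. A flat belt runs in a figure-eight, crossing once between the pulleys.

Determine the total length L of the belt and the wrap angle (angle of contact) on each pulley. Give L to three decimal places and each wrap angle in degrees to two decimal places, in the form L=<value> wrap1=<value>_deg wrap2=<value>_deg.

crossed belt: β = asin((r1+r2)/C) = asin(27/94) = 16.6924°
wrap1 = wrap2 = π + 2β = 213.3849°
tangent length = C·cosβ = 90.0389
L = (r1+r2)·wrap + 2·C·cosβ = 27·3.7243 + 2·90.0389 = 280.6330

L=280.633 wrap1=213.38_deg wrap2=213.38_deg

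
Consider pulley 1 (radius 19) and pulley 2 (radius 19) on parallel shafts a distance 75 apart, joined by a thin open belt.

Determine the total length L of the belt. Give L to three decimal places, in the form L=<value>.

L=269.381

open belt: β = asin((r2−r1)/C) = asin(0/75) = 0.0000°
wrap1 = π − 2β = 180.0000°
wrap2 = π + 2β = 180.0000°
tangent length = C·cosβ = 75.0000
L = r1·wrap1 + r2·wrap2 + 2·C·cosβ = 19·3.1416 + 19·3.1416 + 2·75.0000 = 269.3805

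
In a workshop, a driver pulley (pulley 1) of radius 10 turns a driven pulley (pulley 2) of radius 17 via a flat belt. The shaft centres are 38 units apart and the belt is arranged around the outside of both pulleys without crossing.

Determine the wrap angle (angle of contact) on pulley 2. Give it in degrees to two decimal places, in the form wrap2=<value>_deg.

wrap2=201.23_deg

open belt: β = asin((r2−r1)/C) = asin(7/38) = 10.6151°
wrap1 = π − 2β = 158.7698°
wrap2 = π + 2β = 201.2302°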